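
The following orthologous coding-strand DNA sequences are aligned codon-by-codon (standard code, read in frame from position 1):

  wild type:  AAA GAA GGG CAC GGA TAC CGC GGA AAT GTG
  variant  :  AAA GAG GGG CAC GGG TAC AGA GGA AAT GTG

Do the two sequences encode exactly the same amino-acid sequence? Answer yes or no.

yes

Codon 1: AAA Lys / AAA Lys — identical.
Codon 2: GAA Glu / GAG Glu — synonymous.
Codon 3: GGG Gly / GGG Gly — identical.
Codon 4: CAC His / CAC His — identical.
Codon 5: GGA Gly / GGG Gly — synonymous.
Codon 6: TAC Tyr / TAC Tyr — identical.
Codon 7: CGC Arg / AGA Arg — synonymous.
Codon 8: GGA Gly / GGA Gly — identical.
Codon 9: AAT Asn / AAT Asn — identical.
Codon 10: GTG Val / GTG Val — identical.
Nonsynonymous differences: 0 → same protein.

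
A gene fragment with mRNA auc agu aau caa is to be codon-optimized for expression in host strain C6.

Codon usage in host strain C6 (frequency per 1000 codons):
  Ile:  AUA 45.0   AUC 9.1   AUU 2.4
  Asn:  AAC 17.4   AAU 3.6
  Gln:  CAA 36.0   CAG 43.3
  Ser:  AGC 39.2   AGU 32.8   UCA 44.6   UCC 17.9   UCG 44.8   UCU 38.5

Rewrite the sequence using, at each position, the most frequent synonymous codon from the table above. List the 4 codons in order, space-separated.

Codon 1 (Ile): best is AUA at 45.0.
Codon 2 (Ser): best is UCG at 44.8.
Codon 3 (Asn): best is AAC at 17.4.
Codon 4 (Gln): best is CAG at 43.3.

AUA UCG AAC CAG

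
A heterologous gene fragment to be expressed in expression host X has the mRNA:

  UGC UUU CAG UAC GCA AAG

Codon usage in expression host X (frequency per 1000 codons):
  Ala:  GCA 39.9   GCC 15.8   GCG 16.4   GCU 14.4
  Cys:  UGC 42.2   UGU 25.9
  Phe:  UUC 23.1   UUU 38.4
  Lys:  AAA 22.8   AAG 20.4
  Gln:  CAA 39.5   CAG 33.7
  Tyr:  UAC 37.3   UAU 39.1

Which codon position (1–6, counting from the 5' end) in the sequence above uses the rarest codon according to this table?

Codon 1 UGC (Cys): 42.2 per 1000.
Codon 2 UUU (Phe): 38.4 per 1000.
Codon 3 CAG (Gln): 33.7 per 1000.
Codon 4 UAC (Tyr): 37.3 per 1000.
Codon 5 GCA (Ala): 39.9 per 1000.
Codon 6 AAG (Lys): 20.4 per 1000.
Lowest frequency is 20.4 at codon 6.

6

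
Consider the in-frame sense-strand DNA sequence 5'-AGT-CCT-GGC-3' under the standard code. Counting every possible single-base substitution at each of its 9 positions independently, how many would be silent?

Codon 1 (AGT, Ser): 1 synonymous substitution.
Codon 2 (CCT, Pro): 3 synonymous substitutions.
Codon 3 (GGC, Gly): 3 synonymous substitutions.
Total: 1 + 3 + 3 = 7.

7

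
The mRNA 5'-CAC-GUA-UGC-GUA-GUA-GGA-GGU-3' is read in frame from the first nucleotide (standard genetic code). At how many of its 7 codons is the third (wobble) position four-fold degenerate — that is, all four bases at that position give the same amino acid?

5

Codon 1 CAC (His): third position 2-fold.
Codon 2 GUA (Val): third position 4-fold.
Codon 3 UGC (Cys): third position 2-fold.
Codon 4 GUA (Val): third position 4-fold.
Codon 5 GUA (Val): third position 4-fold.
Codon 6 GGA (Gly): third position 4-fold.
Codon 7 GGU (Gly): third position 4-fold.
Four-fold degenerate third positions: 5.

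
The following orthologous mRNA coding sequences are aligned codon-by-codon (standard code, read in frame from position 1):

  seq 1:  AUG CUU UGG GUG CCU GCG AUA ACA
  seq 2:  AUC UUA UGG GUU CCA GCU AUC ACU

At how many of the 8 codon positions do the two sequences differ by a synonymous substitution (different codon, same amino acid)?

6

Codon 1: AUG Met / AUC Ile — nonsynonymous.
Codon 2: CUU Leu / UUA Leu — synonymous.
Codon 3: UGG Trp / UGG Trp — identical.
Codon 4: GUG Val / GUU Val — synonymous.
Codon 5: CCU Pro / CCA Pro — synonymous.
Codon 6: GCG Ala / GCU Ala — synonymous.
Codon 7: AUA Ile / AUC Ile — synonymous.
Codon 8: ACA Thr / ACU Thr — synonymous.
Synonymous differences: 6.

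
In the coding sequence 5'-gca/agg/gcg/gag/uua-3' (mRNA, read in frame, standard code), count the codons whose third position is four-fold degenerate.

2

Codon 1 GCA (Ala): third position 4-fold.
Codon 2 AGG (Arg): third position 2-fold.
Codon 3 GCG (Ala): third position 4-fold.
Codon 4 GAG (Glu): third position 2-fold.
Codon 5 UUA (Leu): third position 2-fold.
Four-fold degenerate third positions: 2.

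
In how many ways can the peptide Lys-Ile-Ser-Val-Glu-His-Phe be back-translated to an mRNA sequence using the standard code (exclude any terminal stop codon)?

1152

Lys: 2 codons.
Ile: 3 codons.
Ser: 6 codons.
Val: 4 codons.
Glu: 2 codons.
His: 2 codons.
Phe: 2 codons.
2 × 3 × 6 × 4 × 2 × 2 × 2 = 1152.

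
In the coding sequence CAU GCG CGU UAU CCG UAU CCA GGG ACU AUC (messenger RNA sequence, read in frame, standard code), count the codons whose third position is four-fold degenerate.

Codon 1 CAU (His): third position 2-fold.
Codon 2 GCG (Ala): third position 4-fold.
Codon 3 CGU (Arg): third position 4-fold.
Codon 4 UAU (Tyr): third position 2-fold.
Codon 5 CCG (Pro): third position 4-fold.
Codon 6 UAU (Tyr): third position 2-fold.
Codon 7 CCA (Pro): third position 4-fold.
Codon 8 GGG (Gly): third position 4-fold.
Codon 9 ACU (Thr): third position 4-fold.
Codon 10 AUC (Ile): third position 3-fold.
Four-fold degenerate third positions: 6.

6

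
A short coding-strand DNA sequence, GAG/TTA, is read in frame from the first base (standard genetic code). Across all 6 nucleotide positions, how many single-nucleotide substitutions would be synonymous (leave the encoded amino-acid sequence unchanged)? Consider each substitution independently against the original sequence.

Codon 1 (GAG, Glu): 1 synonymous substitution.
Codon 2 (TTA, Leu): 2 synonymous substitutions.
Total: 1 + 2 = 3.

3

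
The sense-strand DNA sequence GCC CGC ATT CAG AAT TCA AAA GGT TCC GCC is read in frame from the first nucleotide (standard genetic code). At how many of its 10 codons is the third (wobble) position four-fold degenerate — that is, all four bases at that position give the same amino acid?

6

Codon 1 GCC (Ala): third position 4-fold.
Codon 2 CGC (Arg): third position 4-fold.
Codon 3 ATT (Ile): third position 3-fold.
Codon 4 CAG (Gln): third position 2-fold.
Codon 5 AAT (Asn): third position 2-fold.
Codon 6 TCA (Ser): third position 4-fold.
Codon 7 AAA (Lys): third position 2-fold.
Codon 8 GGT (Gly): third position 4-fold.
Codon 9 TCC (Ser): third position 4-fold.
Codon 10 GCC (Ala): third position 4-fold.
Four-fold degenerate third positions: 6.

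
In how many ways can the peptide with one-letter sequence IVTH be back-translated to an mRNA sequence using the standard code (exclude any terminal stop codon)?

Ile: 3 codons.
Val: 4 codons.
Thr: 4 codons.
His: 2 codons.
3 × 4 × 4 × 2 = 96.

96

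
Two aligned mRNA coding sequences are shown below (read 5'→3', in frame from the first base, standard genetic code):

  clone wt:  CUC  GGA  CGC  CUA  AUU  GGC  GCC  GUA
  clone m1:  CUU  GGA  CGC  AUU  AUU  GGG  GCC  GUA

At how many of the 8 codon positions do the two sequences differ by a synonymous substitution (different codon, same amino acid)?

Codon 1: CUC Leu / CUU Leu — synonymous.
Codon 2: GGA Gly / GGA Gly — identical.
Codon 3: CGC Arg / CGC Arg — identical.
Codon 4: CUA Leu / AUU Ile — nonsynonymous.
Codon 5: AUU Ile / AUU Ile — identical.
Codon 6: GGC Gly / GGG Gly — synonymous.
Codon 7: GCC Ala / GCC Ala — identical.
Codon 8: GUA Val / GUA Val — identical.
Synonymous differences: 2.

2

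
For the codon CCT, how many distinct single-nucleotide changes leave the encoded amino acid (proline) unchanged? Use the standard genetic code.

Position 1: none → 0 synonymous.
Position 2: none → 0 synonymous.
Position 3: CCC, CCA, CCG → 3 synonymous.
Total: 0 + 0 + 3 = 3.

3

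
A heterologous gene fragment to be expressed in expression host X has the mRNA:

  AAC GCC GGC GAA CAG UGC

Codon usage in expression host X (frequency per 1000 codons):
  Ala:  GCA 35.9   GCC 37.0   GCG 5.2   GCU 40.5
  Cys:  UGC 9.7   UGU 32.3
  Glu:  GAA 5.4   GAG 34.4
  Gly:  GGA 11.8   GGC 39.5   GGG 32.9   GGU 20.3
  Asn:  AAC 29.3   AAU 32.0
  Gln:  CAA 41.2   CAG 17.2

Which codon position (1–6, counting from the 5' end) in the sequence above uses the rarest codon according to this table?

Codon 1 AAC (Asn): 29.3 per 1000.
Codon 2 GCC (Ala): 37.0 per 1000.
Codon 3 GGC (Gly): 39.5 per 1000.
Codon 4 GAA (Glu): 5.4 per 1000.
Codon 5 CAG (Gln): 17.2 per 1000.
Codon 6 UGC (Cys): 9.7 per 1000.
Lowest frequency is 5.4 at codon 4.

4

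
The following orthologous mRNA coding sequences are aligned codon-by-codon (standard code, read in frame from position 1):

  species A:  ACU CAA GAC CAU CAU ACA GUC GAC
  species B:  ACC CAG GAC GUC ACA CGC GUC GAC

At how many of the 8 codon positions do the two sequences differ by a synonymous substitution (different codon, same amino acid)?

Codon 1: ACU Thr / ACC Thr — synonymous.
Codon 2: CAA Gln / CAG Gln — synonymous.
Codon 3: GAC Asp / GAC Asp — identical.
Codon 4: CAU His / GUC Val — nonsynonymous.
Codon 5: CAU His / ACA Thr — nonsynonymous.
Codon 6: ACA Thr / CGC Arg — nonsynonymous.
Codon 7: GUC Val / GUC Val — identical.
Codon 8: GAC Asp / GAC Asp — identical.
Synonymous differences: 2.

2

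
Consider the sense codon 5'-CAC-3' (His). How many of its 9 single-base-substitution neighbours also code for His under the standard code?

Position 1: none → 0 synonymous.
Position 2: none → 0 synonymous.
Position 3: CAU → 1 synonymous.
Total: 0 + 0 + 1 = 1.

1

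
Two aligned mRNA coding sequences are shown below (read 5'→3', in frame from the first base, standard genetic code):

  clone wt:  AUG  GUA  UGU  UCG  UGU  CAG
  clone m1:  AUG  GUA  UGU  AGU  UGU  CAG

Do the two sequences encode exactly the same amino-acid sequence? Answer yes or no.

yes

Codon 1: AUG Met / AUG Met — identical.
Codon 2: GUA Val / GUA Val — identical.
Codon 3: UGU Cys / UGU Cys — identical.
Codon 4: UCG Ser / AGU Ser — synonymous.
Codon 5: UGU Cys / UGU Cys — identical.
Codon 6: CAG Gln / CAG Gln — identical.
Nonsynonymous differences: 0 → same protein.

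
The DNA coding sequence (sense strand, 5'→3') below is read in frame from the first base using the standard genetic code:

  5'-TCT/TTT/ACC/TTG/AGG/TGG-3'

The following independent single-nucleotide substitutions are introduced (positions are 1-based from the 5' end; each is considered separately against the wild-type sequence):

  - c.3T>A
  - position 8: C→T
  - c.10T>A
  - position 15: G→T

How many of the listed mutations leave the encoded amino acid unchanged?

1

Codon 1: TCT (Ser) → TCA (Ser) — synonymous.
Codon 3: ACC (Thr) → ATC (Ile) — missense.
Codon 4: TTG (Leu) → ATG (Met) — missense.
Codon 5: AGG (Arg) → AGT (Ser) — missense.
Synonymous: 1 of 4.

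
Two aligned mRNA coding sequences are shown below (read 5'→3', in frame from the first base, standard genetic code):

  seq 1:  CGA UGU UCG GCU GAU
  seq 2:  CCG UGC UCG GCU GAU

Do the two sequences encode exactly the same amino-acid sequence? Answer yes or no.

no

Codon 1: CGA Arg / CCG Pro — nonsynonymous.
Codon 2: UGU Cys / UGC Cys — synonymous.
Codon 3: UCG Ser / UCG Ser — identical.
Codon 4: GCU Ala / GCU Ala — identical.
Codon 5: GAU Asp / GAU Asp — identical.
Nonsynonymous differences: 1 → different protein.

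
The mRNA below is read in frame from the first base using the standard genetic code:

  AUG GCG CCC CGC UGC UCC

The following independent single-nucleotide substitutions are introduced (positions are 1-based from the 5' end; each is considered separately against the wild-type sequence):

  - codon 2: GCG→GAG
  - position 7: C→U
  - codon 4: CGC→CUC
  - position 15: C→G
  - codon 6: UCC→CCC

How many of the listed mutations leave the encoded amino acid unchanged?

0

Codon 2: GCG (Ala) → GAG (Glu) — missense.
Codon 3: CCC (Pro) → UCC (Ser) — missense.
Codon 4: CGC (Arg) → CUC (Leu) — missense.
Codon 5: UGC (Cys) → UGG (Trp) — missense.
Codon 6: UCC (Ser) → CCC (Pro) — missense.
Synonymous: 0 of 5.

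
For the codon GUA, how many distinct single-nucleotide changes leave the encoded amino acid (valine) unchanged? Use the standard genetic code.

3

Position 1: none → 0 synonymous.
Position 2: none → 0 synonymous.
Position 3: GUU, GUC, GUG → 3 synonymous.
Total: 0 + 0 + 3 = 3.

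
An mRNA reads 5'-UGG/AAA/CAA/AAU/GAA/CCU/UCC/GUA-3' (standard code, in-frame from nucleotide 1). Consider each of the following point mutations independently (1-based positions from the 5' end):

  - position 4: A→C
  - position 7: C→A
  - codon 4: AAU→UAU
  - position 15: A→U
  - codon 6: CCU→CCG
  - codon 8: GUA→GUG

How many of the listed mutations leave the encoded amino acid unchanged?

2

Codon 2: AAA (Lys) → CAA (Gln) — missense.
Codon 3: CAA (Gln) → AAA (Lys) — missense.
Codon 4: AAU (Asn) → UAU (Tyr) — missense.
Codon 5: GAA (Glu) → GAU (Asp) — missense.
Codon 6: CCU (Pro) → CCG (Pro) — synonymous.
Codon 8: GUA (Val) → GUG (Val) — synonymous.
Synonymous: 2 of 6.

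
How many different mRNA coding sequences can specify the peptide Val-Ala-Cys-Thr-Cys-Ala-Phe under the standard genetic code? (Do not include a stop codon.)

2048

Val: 4 codons.
Ala: 4 codons.
Cys: 2 codons.
Thr: 4 codons.
Cys: 2 codons.
Ala: 4 codons.
Phe: 2 codons.
4 × 4 × 2 × 4 × 2 × 4 × 2 = 2048.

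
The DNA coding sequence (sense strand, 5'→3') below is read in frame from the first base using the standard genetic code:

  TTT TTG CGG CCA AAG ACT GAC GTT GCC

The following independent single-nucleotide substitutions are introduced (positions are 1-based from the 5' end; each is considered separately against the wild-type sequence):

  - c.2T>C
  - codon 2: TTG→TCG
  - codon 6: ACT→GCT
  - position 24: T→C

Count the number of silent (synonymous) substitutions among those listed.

1

Codon 1: TTT (Phe) → TCT (Ser) — missense.
Codon 2: TTG (Leu) → TCG (Ser) — missense.
Codon 6: ACT (Thr) → GCT (Ala) — missense.
Codon 8: GTT (Val) → GTC (Val) — synonymous.
Synonymous: 1 of 4.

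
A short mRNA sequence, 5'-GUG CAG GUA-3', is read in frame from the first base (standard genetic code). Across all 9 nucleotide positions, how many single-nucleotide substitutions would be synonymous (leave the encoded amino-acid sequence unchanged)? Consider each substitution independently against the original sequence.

7

Codon 1 (GUG, Val): 3 synonymous substitutions.
Codon 2 (CAG, Gln): 1 synonymous substitution.
Codon 3 (GUA, Val): 3 synonymous substitutions.
Total: 3 + 1 + 3 = 7.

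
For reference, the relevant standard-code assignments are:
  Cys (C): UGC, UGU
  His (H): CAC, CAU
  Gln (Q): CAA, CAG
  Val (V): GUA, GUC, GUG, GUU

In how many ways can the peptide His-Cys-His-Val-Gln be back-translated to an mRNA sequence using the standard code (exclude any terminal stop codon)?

His: 2 codons.
Cys: 2 codons.
His: 2 codons.
Val: 4 codons.
Gln: 2 codons.
2 × 2 × 2 × 4 × 2 = 64.

64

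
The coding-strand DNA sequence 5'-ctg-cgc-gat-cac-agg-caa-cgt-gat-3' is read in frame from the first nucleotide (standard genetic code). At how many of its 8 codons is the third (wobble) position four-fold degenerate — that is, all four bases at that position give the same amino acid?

Codon 1 CTG (Leu): third position 4-fold.
Codon 2 CGC (Arg): third position 4-fold.
Codon 3 GAT (Asp): third position 2-fold.
Codon 4 CAC (His): third position 2-fold.
Codon 5 AGG (Arg): third position 2-fold.
Codon 6 CAA (Gln): third position 2-fold.
Codon 7 CGT (Arg): third position 4-fold.
Codon 8 GAT (Asp): third position 2-fold.
Four-fold degenerate third positions: 3.

3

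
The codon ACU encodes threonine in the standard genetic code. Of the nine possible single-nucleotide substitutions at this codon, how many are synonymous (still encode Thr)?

3

Position 1: none → 0 synonymous.
Position 2: none → 0 synonymous.
Position 3: ACC, ACA, ACG → 3 synonymous.
Total: 0 + 0 + 3 = 3.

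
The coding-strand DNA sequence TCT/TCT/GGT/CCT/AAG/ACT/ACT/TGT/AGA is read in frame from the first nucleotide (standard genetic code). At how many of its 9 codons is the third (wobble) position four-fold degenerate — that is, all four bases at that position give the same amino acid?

Codon 1 TCT (Ser): third position 4-fold.
Codon 2 TCT (Ser): third position 4-fold.
Codon 3 GGT (Gly): third position 4-fold.
Codon 4 CCT (Pro): third position 4-fold.
Codon 5 AAG (Lys): third position 2-fold.
Codon 6 ACT (Thr): third position 4-fold.
Codon 7 ACT (Thr): third position 4-fold.
Codon 8 TGT (Cys): third position 2-fold.
Codon 9 AGA (Arg): third position 2-fold.
Four-fold degenerate third positions: 6.

6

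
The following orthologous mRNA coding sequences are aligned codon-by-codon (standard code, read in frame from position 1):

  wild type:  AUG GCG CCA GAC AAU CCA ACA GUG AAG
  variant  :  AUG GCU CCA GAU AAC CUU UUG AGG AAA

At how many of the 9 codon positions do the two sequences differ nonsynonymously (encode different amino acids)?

3

Codon 1: AUG Met / AUG Met — identical.
Codon 2: GCG Ala / GCU Ala — synonymous.
Codon 3: CCA Pro / CCA Pro — identical.
Codon 4: GAC Asp / GAU Asp — synonymous.
Codon 5: AAU Asn / AAC Asn — synonymous.
Codon 6: CCA Pro / CUU Leu — nonsynonymous.
Codon 7: ACA Thr / UUG Leu — nonsynonymous.
Codon 8: GUG Val / AGG Arg — nonsynonymous.
Codon 9: AAG Lys / AAA Lys — synonymous.
Nonsynonymous differences: 3.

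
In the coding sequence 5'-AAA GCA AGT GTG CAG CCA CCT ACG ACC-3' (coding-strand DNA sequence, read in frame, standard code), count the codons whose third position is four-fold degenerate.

Codon 1 AAA (Lys): third position 2-fold.
Codon 2 GCA (Ala): third position 4-fold.
Codon 3 AGT (Ser): third position 2-fold.
Codon 4 GTG (Val): third position 4-fold.
Codon 5 CAG (Gln): third position 2-fold.
Codon 6 CCA (Pro): third position 4-fold.
Codon 7 CCT (Pro): third position 4-fold.
Codon 8 ACG (Thr): third position 4-fold.
Codon 9 ACC (Thr): third position 4-fold.
Four-fold degenerate third positions: 6.

6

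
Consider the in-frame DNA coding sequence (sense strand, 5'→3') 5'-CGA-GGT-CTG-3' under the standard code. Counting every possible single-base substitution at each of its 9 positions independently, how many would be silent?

11

Codon 1 (CGA, Arg): 4 synonymous substitutions.
Codon 2 (GGT, Gly): 3 synonymous substitutions.
Codon 3 (CTG, Leu): 4 synonymous substitutions.
Total: 4 + 3 + 4 = 11.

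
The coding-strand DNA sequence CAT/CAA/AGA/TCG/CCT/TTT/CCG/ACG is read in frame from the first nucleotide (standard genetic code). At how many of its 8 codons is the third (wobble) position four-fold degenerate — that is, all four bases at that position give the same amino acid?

4

Codon 1 CAT (His): third position 2-fold.
Codon 2 CAA (Gln): third position 2-fold.
Codon 3 AGA (Arg): third position 2-fold.
Codon 4 TCG (Ser): third position 4-fold.
Codon 5 CCT (Pro): third position 4-fold.
Codon 6 TTT (Phe): third position 2-fold.
Codon 7 CCG (Pro): third position 4-fold.
Codon 8 ACG (Thr): third position 4-fold.
Four-fold degenerate third positions: 4.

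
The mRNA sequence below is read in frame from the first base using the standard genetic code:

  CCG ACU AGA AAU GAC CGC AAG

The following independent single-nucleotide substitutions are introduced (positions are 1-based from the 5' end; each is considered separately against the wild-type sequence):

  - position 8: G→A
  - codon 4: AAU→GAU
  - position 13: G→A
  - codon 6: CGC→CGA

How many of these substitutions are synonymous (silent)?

1

Codon 3: AGA (Arg) → AAA (Lys) — missense.
Codon 4: AAU (Asn) → GAU (Asp) — missense.
Codon 5: GAC (Asp) → AAC (Asn) — missense.
Codon 6: CGC (Arg) → CGA (Arg) — synonymous.
Synonymous: 1 of 4.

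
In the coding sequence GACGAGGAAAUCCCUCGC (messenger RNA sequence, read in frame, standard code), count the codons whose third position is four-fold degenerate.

2

Codon 1 GAC (Asp): third position 2-fold.
Codon 2 GAG (Glu): third position 2-fold.
Codon 3 GAA (Glu): third position 2-fold.
Codon 4 AUC (Ile): third position 3-fold.
Codon 5 CCU (Pro): third position 4-fold.
Codon 6 CGC (Arg): third position 4-fold.
Four-fold degenerate third positions: 2.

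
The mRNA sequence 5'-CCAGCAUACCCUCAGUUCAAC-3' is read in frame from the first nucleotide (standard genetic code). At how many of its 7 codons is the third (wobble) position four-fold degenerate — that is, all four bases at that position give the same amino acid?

Codon 1 CCA (Pro): third position 4-fold.
Codon 2 GCA (Ala): third position 4-fold.
Codon 3 UAC (Tyr): third position 2-fold.
Codon 4 CCU (Pro): third position 4-fold.
Codon 5 CAG (Gln): third position 2-fold.
Codon 6 UUC (Phe): third position 2-fold.
Codon 7 AAC (Asn): third position 2-fold.
Four-fold degenerate third positions: 3.

3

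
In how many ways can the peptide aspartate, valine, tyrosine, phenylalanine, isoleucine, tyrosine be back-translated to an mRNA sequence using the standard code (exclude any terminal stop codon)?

Asp: 2 codons.
Val: 4 codons.
Tyr: 2 codons.
Phe: 2 codons.
Ile: 3 codons.
Tyr: 2 codons.
2 × 4 × 2 × 2 × 3 × 2 = 192.

192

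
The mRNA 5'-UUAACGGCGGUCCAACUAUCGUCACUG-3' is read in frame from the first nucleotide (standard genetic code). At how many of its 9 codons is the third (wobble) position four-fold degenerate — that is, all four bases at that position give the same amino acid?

7

Codon 1 UUA (Leu): third position 2-fold.
Codon 2 ACG (Thr): third position 4-fold.
Codon 3 GCG (Ala): third position 4-fold.
Codon 4 GUC (Val): third position 4-fold.
Codon 5 CAA (Gln): third position 2-fold.
Codon 6 CUA (Leu): third position 4-fold.
Codon 7 UCG (Ser): third position 4-fold.
Codon 8 UCA (Ser): third position 4-fold.
Codon 9 CUG (Leu): third position 4-fold.
Four-fold degenerate third positions: 7.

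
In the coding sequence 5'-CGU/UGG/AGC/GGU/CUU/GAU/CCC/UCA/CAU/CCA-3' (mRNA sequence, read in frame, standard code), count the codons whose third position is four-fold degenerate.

6

Codon 1 CGU (Arg): third position 4-fold.
Codon 2 UGG (Trp): third position 1-fold.
Codon 3 AGC (Ser): third position 2-fold.
Codon 4 GGU (Gly): third position 4-fold.
Codon 5 CUU (Leu): third position 4-fold.
Codon 6 GAU (Asp): third position 2-fold.
Codon 7 CCC (Pro): third position 4-fold.
Codon 8 UCA (Ser): third position 4-fold.
Codon 9 CAU (His): third position 2-fold.
Codon 10 CCA (Pro): third position 4-fold.
Four-fold degenerate third positions: 6.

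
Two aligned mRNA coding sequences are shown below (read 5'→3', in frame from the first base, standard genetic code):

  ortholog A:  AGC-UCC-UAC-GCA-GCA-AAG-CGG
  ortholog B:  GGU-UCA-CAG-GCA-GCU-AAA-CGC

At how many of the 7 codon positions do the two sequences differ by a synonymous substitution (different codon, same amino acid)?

4

Codon 1: AGC Ser / GGU Gly — nonsynonymous.
Codon 2: UCC Ser / UCA Ser — synonymous.
Codon 3: UAC Tyr / CAG Gln — nonsynonymous.
Codon 4: GCA Ala / GCA Ala — identical.
Codon 5: GCA Ala / GCU Ala — synonymous.
Codon 6: AAG Lys / AAA Lys — synonymous.
Codon 7: CGG Arg / CGC Arg — synonymous.
Synonymous differences: 4.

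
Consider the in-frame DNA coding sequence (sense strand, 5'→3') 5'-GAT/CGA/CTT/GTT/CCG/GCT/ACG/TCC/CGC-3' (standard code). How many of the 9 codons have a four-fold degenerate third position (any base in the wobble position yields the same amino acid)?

Codon 1 GAT (Asp): third position 2-fold.
Codon 2 CGA (Arg): third position 4-fold.
Codon 3 CTT (Leu): third position 4-fold.
Codon 4 GTT (Val): third position 4-fold.
Codon 5 CCG (Pro): third position 4-fold.
Codon 6 GCT (Ala): third position 4-fold.
Codon 7 ACG (Thr): third position 4-fold.
Codon 8 TCC (Ser): third position 4-fold.
Codon 9 CGC (Arg): third position 4-fold.
Four-fold degenerate third positions: 8.

8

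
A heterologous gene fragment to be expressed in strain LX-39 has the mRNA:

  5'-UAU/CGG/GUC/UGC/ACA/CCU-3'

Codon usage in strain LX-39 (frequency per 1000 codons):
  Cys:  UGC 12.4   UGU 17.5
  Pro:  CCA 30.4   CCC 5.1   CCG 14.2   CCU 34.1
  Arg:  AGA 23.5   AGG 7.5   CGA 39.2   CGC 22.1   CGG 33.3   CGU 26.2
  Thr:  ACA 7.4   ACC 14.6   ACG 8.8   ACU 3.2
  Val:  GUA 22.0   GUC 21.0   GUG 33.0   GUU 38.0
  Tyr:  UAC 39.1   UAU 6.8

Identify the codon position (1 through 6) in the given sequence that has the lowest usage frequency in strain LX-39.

1

Codon 1 UAU (Tyr): 6.8 per 1000.
Codon 2 CGG (Arg): 33.3 per 1000.
Codon 3 GUC (Val): 21.0 per 1000.
Codon 4 UGC (Cys): 12.4 per 1000.
Codon 5 ACA (Thr): 7.4 per 1000.
Codon 6 CCU (Pro): 34.1 per 1000.
Lowest frequency is 6.8 at codon 1.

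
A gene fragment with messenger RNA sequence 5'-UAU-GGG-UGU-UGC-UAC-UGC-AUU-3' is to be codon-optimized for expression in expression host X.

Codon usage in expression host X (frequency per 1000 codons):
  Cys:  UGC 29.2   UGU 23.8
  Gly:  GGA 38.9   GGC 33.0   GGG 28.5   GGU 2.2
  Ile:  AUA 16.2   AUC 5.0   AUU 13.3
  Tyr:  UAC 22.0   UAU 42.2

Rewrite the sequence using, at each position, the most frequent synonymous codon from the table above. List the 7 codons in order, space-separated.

Codon 1 (Tyr): best is UAU at 42.2.
Codon 2 (Gly): best is GGA at 38.9.
Codon 3 (Cys): best is UGC at 29.2.
Codon 4 (Cys): best is UGC at 29.2.
Codon 5 (Tyr): best is UAU at 42.2.
Codon 6 (Cys): best is UGC at 29.2.
Codon 7 (Ile): best is AUA at 16.2.

UAU GGA UGC UGC UAU UGC AUA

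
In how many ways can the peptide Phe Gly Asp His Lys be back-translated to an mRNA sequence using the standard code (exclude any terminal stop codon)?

64

Phe: 2 codons.
Gly: 4 codons.
Asp: 2 codons.
His: 2 codons.
Lys: 2 codons.
2 × 4 × 2 × 2 × 2 = 64.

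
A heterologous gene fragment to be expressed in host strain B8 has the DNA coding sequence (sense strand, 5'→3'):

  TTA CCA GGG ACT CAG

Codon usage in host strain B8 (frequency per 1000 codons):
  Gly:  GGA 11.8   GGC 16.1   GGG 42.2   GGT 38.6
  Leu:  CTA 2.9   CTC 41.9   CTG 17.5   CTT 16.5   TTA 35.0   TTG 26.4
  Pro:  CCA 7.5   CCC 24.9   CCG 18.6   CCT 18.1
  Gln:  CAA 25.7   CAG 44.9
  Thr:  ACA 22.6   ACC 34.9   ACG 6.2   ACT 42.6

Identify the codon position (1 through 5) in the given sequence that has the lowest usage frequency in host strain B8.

2

Codon 1 TTA (Leu): 35.0 per 1000.
Codon 2 CCA (Pro): 7.5 per 1000.
Codon 3 GGG (Gly): 42.2 per 1000.
Codon 4 ACT (Thr): 42.6 per 1000.
Codon 5 CAG (Gln): 44.9 per 1000.
Lowest frequency is 7.5 at codon 2.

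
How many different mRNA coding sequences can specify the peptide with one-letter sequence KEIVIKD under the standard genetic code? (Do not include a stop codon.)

576

Lys: 2 codons.
Glu: 2 codons.
Ile: 3 codons.
Val: 4 codons.
Ile: 3 codons.
Lys: 2 codons.
Asp: 2 codons.
2 × 2 × 3 × 4 × 3 × 2 × 2 = 576.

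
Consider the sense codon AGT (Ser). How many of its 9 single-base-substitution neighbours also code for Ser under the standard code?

1

Position 1: none → 0 synonymous.
Position 2: none → 0 synonymous.
Position 3: AGC → 1 synonymous.
Total: 0 + 0 + 1 = 1.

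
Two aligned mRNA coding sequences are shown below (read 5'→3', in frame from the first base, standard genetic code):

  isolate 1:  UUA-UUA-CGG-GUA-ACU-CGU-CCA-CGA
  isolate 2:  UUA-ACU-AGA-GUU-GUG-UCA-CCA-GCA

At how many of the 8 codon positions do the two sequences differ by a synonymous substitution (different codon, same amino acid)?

Codon 1: UUA Leu / UUA Leu — identical.
Codon 2: UUA Leu / ACU Thr — nonsynonymous.
Codon 3: CGG Arg / AGA Arg — synonymous.
Codon 4: GUA Val / GUU Val — synonymous.
Codon 5: ACU Thr / GUG Val — nonsynonymous.
Codon 6: CGU Arg / UCA Ser — nonsynonymous.
Codon 7: CCA Pro / CCA Pro — identical.
Codon 8: CGA Arg / GCA Ala — nonsynonymous.
Synonymous differences: 2.

2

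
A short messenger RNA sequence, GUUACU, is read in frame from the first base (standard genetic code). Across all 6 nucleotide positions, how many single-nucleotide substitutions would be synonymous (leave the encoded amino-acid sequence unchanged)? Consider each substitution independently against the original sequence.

6

Codon 1 (GUU, Val): 3 synonymous substitutions.
Codon 2 (ACU, Thr): 3 synonymous substitutions.
Total: 3 + 3 = 6.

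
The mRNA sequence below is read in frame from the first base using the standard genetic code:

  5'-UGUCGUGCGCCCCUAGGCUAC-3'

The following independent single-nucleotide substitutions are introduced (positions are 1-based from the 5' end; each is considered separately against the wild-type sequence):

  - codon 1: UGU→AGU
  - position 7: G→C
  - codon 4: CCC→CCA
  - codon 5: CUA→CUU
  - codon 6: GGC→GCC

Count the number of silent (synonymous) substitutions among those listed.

2

Codon 1: UGU (Cys) → AGU (Ser) — missense.
Codon 3: GCG (Ala) → CCG (Pro) — missense.
Codon 4: CCC (Pro) → CCA (Pro) — synonymous.
Codon 5: CUA (Leu) → CUU (Leu) — synonymous.
Codon 6: GGC (Gly) → GCC (Ala) — missense.
Synonymous: 2 of 5.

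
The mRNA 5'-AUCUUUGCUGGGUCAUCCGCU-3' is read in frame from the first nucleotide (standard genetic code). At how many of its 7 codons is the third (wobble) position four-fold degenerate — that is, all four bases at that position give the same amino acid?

Codon 1 AUC (Ile): third position 3-fold.
Codon 2 UUU (Phe): third position 2-fold.
Codon 3 GCU (Ala): third position 4-fold.
Codon 4 GGG (Gly): third position 4-fold.
Codon 5 UCA (Ser): third position 4-fold.
Codon 6 UCC (Ser): third position 4-fold.
Codon 7 GCU (Ala): third position 4-fold.
Four-fold degenerate third positions: 5.

5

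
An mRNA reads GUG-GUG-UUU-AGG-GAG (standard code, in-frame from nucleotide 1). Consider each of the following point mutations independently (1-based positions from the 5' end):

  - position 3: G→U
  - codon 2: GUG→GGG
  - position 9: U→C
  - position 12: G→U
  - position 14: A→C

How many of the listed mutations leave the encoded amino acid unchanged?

Codon 1: GUG (Val) → GUU (Val) — synonymous.
Codon 2: GUG (Val) → GGG (Gly) — missense.
Codon 3: UUU (Phe) → UUC (Phe) — synonymous.
Codon 4: AGG (Arg) → AGU (Ser) — missense.
Codon 5: GAG (Glu) → GCG (Ala) — missense.
Synonymous: 2 of 5.

2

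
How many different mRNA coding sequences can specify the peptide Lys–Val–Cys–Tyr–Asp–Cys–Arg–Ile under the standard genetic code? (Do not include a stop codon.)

2304

Lys: 2 codons.
Val: 4 codons.
Cys: 2 codons.
Tyr: 2 codons.
Asp: 2 codons.
Cys: 2 codons.
Arg: 6 codons.
Ile: 3 codons.
2 × 4 × 2 × 2 × 2 × 2 × 6 × 3 = 2304.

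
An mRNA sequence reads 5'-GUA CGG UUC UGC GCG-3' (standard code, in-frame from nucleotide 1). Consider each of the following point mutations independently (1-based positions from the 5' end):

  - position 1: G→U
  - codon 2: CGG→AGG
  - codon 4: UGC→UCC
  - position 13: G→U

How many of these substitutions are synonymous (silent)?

Codon 1: GUA (Val) → UUA (Leu) — missense.
Codon 2: CGG (Arg) → AGG (Arg) — synonymous.
Codon 4: UGC (Cys) → UCC (Ser) — missense.
Codon 5: GCG (Ala) → UCG (Ser) — missense.
Synonymous: 1 of 4.

1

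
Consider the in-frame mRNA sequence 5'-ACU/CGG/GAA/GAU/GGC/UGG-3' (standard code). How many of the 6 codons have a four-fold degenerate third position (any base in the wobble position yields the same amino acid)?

3

Codon 1 ACU (Thr): third position 4-fold.
Codon 2 CGG (Arg): third position 4-fold.
Codon 3 GAA (Glu): third position 2-fold.
Codon 4 GAU (Asp): third position 2-fold.
Codon 5 GGC (Gly): third position 4-fold.
Codon 6 UGG (Trp): third position 1-fold.
Four-fold degenerate third positions: 3.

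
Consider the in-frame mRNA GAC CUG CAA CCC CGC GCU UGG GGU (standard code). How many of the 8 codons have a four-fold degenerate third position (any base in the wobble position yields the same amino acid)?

Codon 1 GAC (Asp): third position 2-fold.
Codon 2 CUG (Leu): third position 4-fold.
Codon 3 CAA (Gln): third position 2-fold.
Codon 4 CCC (Pro): third position 4-fold.
Codon 5 CGC (Arg): third position 4-fold.
Codon 6 GCU (Ala): third position 4-fold.
Codon 7 UGG (Trp): third position 1-fold.
Codon 8 GGU (Gly): third position 4-fold.
Four-fold degenerate third positions: 5.

5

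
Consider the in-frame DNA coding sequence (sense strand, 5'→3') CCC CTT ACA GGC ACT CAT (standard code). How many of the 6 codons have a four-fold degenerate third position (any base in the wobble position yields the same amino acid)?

5

Codon 1 CCC (Pro): third position 4-fold.
Codon 2 CTT (Leu): third position 4-fold.
Codon 3 ACA (Thr): third position 4-fold.
Codon 4 GGC (Gly): third position 4-fold.
Codon 5 ACT (Thr): third position 4-fold.
Codon 6 CAT (His): third position 2-fold.
Four-fold degenerate third positions: 5.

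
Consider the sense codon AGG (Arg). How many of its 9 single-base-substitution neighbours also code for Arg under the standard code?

Position 1: CGG → 1 synonymous.
Position 2: none → 0 synonymous.
Position 3: AGA → 1 synonymous.
Total: 1 + 0 + 1 = 2.

2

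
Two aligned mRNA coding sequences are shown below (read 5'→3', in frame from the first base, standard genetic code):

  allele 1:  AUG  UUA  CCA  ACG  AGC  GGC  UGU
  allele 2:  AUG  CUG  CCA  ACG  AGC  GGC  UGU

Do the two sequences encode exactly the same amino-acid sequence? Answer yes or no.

Codon 1: AUG Met / AUG Met — identical.
Codon 2: UUA Leu / CUG Leu — synonymous.
Codon 3: CCA Pro / CCA Pro — identical.
Codon 4: ACG Thr / ACG Thr — identical.
Codon 5: AGC Ser / AGC Ser — identical.
Codon 6: GGC Gly / GGC Gly — identical.
Codon 7: UGU Cys / UGU Cys — identical.
Nonsynonymous differences: 0 → same protein.

yes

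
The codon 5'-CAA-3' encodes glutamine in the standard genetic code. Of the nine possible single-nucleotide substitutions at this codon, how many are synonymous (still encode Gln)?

1

Position 1: none → 0 synonymous.
Position 2: none → 0 synonymous.
Position 3: CAG → 1 synonymous.
Total: 0 + 0 + 1 = 1.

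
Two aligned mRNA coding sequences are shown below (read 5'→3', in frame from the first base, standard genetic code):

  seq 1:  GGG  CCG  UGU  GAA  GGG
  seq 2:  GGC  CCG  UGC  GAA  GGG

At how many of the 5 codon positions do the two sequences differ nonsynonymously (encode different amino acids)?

0

Codon 1: GGG Gly / GGC Gly — synonymous.
Codon 2: CCG Pro / CCG Pro — identical.
Codon 3: UGU Cys / UGC Cys — synonymous.
Codon 4: GAA Glu / GAA Glu — identical.
Codon 5: GGG Gly / GGG Gly — identical.
Nonsynonymous differences: 0.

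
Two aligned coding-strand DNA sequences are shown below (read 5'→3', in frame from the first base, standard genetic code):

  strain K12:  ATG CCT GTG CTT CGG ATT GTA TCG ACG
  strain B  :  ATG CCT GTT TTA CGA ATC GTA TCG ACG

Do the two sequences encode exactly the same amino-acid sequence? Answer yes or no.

yes

Codon 1: ATG Met / ATG Met — identical.
Codon 2: CCT Pro / CCT Pro — identical.
Codon 3: GTG Val / GTT Val — synonymous.
Codon 4: CTT Leu / TTA Leu — synonymous.
Codon 5: CGG Arg / CGA Arg — synonymous.
Codon 6: ATT Ile / ATC Ile — synonymous.
Codon 7: GTA Val / GTA Val — identical.
Codon 8: TCG Ser / TCG Ser — identical.
Codon 9: ACG Thr / ACG Thr — identical.
Nonsynonymous differences: 0 → same protein.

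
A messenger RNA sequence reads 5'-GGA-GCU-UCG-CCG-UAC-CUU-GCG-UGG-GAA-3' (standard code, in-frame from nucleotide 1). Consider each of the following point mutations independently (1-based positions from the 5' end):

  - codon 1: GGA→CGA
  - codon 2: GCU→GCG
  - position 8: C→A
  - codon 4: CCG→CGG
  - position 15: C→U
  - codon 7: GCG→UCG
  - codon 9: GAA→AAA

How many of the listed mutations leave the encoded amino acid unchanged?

Codon 1: GGA (Gly) → CGA (Arg) — missense.
Codon 2: GCU (Ala) → GCG (Ala) — synonymous.
Codon 3: UCG (Ser) → UAG (Stop) — nonsense.
Codon 4: CCG (Pro) → CGG (Arg) — missense.
Codon 5: UAC (Tyr) → UAU (Tyr) — synonymous.
Codon 7: GCG (Ala) → UCG (Ser) — missense.
Codon 9: GAA (Glu) → AAA (Lys) — missense.
Synonymous: 2 of 7.

2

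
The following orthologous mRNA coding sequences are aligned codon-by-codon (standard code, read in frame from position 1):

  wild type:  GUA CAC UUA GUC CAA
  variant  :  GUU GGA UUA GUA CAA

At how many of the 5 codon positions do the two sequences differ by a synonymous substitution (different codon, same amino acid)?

2

Codon 1: GUA Val / GUU Val — synonymous.
Codon 2: CAC His / GGA Gly — nonsynonymous.
Codon 3: UUA Leu / UUA Leu — identical.
Codon 4: GUC Val / GUA Val — synonymous.
Codon 5: CAA Gln / CAA Gln — identical.
Synonymous differences: 2.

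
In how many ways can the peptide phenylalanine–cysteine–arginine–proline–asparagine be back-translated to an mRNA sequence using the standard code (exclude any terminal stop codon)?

192

Phe: 2 codons.
Cys: 2 codons.
Arg: 6 codons.
Pro: 4 codons.
Asn: 2 codons.
2 × 2 × 6 × 4 × 2 = 192.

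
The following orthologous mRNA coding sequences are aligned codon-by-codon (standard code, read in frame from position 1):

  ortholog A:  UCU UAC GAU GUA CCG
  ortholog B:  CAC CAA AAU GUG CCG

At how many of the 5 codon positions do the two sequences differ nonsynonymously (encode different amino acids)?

Codon 1: UCU Ser / CAC His — nonsynonymous.
Codon 2: UAC Tyr / CAA Gln — nonsynonymous.
Codon 3: GAU Asp / AAU Asn — nonsynonymous.
Codon 4: GUA Val / GUG Val — synonymous.
Codon 5: CCG Pro / CCG Pro — identical.
Nonsynonymous differences: 3.

3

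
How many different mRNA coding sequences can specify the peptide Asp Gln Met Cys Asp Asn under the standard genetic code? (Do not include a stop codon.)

32

Asp: 2 codons.
Gln: 2 codons.
Met: 1 codon.
Cys: 2 codons.
Asp: 2 codons.
Asn: 2 codons.
2 × 2 × 1 × 2 × 2 × 2 = 32.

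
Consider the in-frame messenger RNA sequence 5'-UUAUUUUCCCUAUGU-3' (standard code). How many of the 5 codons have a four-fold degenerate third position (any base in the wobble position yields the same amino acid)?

2

Codon 1 UUA (Leu): third position 2-fold.
Codon 2 UUU (Phe): third position 2-fold.
Codon 3 UCC (Ser): third position 4-fold.
Codon 4 CUA (Leu): third position 4-fold.
Codon 5 UGU (Cys): third position 2-fold.
Four-fold degenerate third positions: 2.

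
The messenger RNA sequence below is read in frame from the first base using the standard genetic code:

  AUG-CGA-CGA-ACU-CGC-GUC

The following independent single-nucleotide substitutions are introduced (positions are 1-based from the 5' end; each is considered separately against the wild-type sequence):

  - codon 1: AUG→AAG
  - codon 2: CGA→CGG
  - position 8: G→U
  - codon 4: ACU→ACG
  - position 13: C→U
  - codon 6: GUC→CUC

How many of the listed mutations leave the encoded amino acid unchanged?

2

Codon 1: AUG (Met) → AAG (Lys) — missense.
Codon 2: CGA (Arg) → CGG (Arg) — synonymous.
Codon 3: CGA (Arg) → CUA (Leu) — missense.
Codon 4: ACU (Thr) → ACG (Thr) — synonymous.
Codon 5: CGC (Arg) → UGC (Cys) — missense.
Codon 6: GUC (Val) → CUC (Leu) — missense.
Synonymous: 2 of 6.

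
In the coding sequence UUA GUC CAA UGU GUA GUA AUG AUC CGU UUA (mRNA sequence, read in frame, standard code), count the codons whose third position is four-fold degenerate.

Codon 1 UUA (Leu): third position 2-fold.
Codon 2 GUC (Val): third position 4-fold.
Codon 3 CAA (Gln): third position 2-fold.
Codon 4 UGU (Cys): third position 2-fold.
Codon 5 GUA (Val): third position 4-fold.
Codon 6 GUA (Val): third position 4-fold.
Codon 7 AUG (Met): third position 1-fold.
Codon 8 AUC (Ile): third position 3-fold.
Codon 9 CGU (Arg): third position 4-fold.
Codon 10 UUA (Leu): third position 2-fold.
Four-fold degenerate third positions: 4.

4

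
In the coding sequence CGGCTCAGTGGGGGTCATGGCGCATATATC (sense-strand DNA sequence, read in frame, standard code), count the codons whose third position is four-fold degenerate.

6

Codon 1 CGG (Arg): third position 4-fold.
Codon 2 CTC (Leu): third position 4-fold.
Codon 3 AGT (Ser): third position 2-fold.
Codon 4 GGG (Gly): third position 4-fold.
Codon 5 GGT (Gly): third position 4-fold.
Codon 6 CAT (His): third position 2-fold.
Codon 7 GGC (Gly): third position 4-fold.
Codon 8 GCA (Ala): third position 4-fold.
Codon 9 TAT (Tyr): third position 2-fold.
Codon 10 ATC (Ile): third position 3-fold.
Four-fold degenerate third positions: 6.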